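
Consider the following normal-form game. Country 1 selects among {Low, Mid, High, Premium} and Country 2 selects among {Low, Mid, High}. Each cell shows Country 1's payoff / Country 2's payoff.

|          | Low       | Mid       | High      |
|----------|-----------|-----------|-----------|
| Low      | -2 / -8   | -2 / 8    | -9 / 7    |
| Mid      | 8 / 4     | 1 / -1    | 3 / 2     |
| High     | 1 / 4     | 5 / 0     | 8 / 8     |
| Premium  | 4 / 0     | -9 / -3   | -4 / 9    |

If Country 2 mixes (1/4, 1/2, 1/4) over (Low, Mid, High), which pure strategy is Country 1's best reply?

Country 1's best reply maximizes expected payoff against the mix.
Low: (1/4)·(-2) + (1/2)·(-2) + (1/4)·(-9) = -15/4
Mid: (1/4)·8 + (1/2)·1 + (1/4)·3 = 13/4
High: (1/4)·1 + (1/2)·5 + (1/4)·8 = 19/4
Premium: (1/4)·4 + (1/2)·(-9) + (1/4)·(-4) = -9/2
Highest expected payoff is 19/4, from High.

High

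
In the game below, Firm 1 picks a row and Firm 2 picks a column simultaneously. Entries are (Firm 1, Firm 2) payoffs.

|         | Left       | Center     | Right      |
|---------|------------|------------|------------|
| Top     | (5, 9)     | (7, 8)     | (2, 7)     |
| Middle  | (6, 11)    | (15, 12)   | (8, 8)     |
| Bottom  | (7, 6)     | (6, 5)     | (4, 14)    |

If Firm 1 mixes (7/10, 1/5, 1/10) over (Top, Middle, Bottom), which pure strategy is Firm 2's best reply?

Left

Compute Firm 2's expected payoff from each pure strategy against the given mix.
Left: (7/10)·9 + (1/5)·11 + (1/10)·6 = 91/10
Center: (7/10)·8 + (1/5)·12 + (1/10)·5 = 17/2
Right: (7/10)·7 + (1/5)·8 + (1/10)·14 = 79/10
Highest expected payoff is 91/10, from Left.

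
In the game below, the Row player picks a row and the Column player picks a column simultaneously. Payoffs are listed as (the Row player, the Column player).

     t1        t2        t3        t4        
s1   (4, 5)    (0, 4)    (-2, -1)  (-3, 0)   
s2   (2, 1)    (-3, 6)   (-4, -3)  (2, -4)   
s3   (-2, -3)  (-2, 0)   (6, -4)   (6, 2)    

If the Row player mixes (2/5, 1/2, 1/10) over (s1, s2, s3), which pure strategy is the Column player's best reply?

t2

The Column player's best reply maximizes expected payoff against the mix.
t1: (2/5)·5 + (1/2)·1 + (1/10)·(-3) = 11/5
t2: (2/5)·4 + (1/2)·6 + (1/10)·0 = 23/5
t3: (2/5)·(-1) + (1/2)·(-3) + (1/10)·(-4) = -23/10
t4: (2/5)·0 + (1/2)·(-4) + (1/10)·2 = -9/5
Highest expected payoff is 23/5, from t2.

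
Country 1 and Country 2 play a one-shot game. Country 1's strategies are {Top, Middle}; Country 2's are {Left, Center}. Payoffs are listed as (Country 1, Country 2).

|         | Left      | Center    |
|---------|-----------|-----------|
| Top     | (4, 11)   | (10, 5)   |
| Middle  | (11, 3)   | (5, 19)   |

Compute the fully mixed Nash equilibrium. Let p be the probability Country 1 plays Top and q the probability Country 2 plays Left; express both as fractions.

p = 8/11, q = 5/12

Each player's mixing probability is pinned down by making the *other* player indifferent.
Country 2 indifferent between Left and Center: p·11 + (1−p)·3 = p·5 + (1−p)·19 ⟹ 3 + 8p = 19 + (-14)p ⟹ p = 8/11.
Country 1 indifferent between Top and Middle: q·4 + (1−q)·10 = q·11 + (1−q)·5 ⟹ 10 + (-6)q = 5 + 6q ⟹ q = 5/12.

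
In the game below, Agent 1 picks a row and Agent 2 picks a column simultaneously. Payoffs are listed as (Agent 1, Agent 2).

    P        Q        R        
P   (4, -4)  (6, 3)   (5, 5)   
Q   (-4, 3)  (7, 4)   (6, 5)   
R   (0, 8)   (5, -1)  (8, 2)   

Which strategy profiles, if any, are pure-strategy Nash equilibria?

Check mutual best responses: a cell is a NE iff neither player can gain by unilaterally deviating.
Agent 1's best responses — vs P: P (payoff 4); vs Q: Q (payoff 7); vs R: R (payoff 8).
Agent 2's best responses — vs P: R (payoff 5); vs Q: R (payoff 5); vs R: P (payoff 8).
No cell has both players best-responding. For instance, Agent 1's best reply to R is R, but against R Agent 2 prefers P over R.

None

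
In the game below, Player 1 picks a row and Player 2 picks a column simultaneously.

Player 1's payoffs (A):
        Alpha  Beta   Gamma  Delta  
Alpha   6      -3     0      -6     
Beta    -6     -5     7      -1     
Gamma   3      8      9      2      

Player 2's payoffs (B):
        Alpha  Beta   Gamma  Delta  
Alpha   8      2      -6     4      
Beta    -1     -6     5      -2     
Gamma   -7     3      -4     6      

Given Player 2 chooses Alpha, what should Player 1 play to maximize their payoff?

Alpha

With Player 2 fixed at Alpha, Player 1's payoffs are: Alpha → 6, Beta → -6, Gamma → 3.
The maximum is 6, achieved by Alpha.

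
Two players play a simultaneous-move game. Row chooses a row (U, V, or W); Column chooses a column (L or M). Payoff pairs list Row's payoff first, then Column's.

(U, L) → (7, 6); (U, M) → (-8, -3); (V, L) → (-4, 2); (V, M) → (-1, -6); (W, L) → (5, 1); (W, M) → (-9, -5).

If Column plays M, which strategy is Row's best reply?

With Column fixed at M, Row's payoffs are: U → -8, V → -1, W → -9.
The maximum is -1, achieved by V.

V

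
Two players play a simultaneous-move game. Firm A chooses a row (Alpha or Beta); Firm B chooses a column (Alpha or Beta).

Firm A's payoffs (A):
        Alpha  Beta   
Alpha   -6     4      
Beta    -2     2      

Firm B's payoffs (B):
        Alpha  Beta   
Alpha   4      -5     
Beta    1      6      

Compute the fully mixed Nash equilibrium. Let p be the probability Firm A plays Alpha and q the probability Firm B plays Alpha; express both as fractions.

p = 5/14, q = 1/3

Each player's mixing probability is pinned down by making the *other* player indifferent.
Firm B indifferent between Alpha and Beta: p·4 + (1−p)·1 = p·(-5) + (1−p)·6 ⟹ 1 + 3p = 6 + (-11)p ⟹ p = 5/14.
Firm A indifferent between Alpha and Beta: q·(-6) + (1−q)·4 = q·(-2) + (1−q)·2 ⟹ 4 + (-10)q = 2 + (-4)q ⟹ q = 1/3.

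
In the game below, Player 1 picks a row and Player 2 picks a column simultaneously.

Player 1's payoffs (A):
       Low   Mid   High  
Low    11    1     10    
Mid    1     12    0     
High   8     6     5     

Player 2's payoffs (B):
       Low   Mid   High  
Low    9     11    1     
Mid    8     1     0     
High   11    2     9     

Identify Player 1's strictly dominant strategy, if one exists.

Check whether one of Player 1's strategies beats all alternatives regardless of what the opponent does.
Low is not dominant: against Mid, Mid gives 12 > 1.
Mid is not dominant: against Low, Low gives 11 > 1.
High is not dominant: against Low, Low gives 11 > 8.
No single strategy is best against every opponent action.

None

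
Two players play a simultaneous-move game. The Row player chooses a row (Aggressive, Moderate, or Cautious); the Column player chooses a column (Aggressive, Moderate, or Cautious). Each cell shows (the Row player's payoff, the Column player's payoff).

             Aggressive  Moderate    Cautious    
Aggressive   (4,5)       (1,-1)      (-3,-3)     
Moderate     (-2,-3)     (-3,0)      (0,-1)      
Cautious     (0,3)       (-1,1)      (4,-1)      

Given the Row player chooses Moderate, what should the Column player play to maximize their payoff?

With the Row player fixed at Moderate, the Column player's payoffs are: Aggressive → -3, Moderate → 0, Cautious → -1.
The maximum is 0, achieved by Moderate.

Moderate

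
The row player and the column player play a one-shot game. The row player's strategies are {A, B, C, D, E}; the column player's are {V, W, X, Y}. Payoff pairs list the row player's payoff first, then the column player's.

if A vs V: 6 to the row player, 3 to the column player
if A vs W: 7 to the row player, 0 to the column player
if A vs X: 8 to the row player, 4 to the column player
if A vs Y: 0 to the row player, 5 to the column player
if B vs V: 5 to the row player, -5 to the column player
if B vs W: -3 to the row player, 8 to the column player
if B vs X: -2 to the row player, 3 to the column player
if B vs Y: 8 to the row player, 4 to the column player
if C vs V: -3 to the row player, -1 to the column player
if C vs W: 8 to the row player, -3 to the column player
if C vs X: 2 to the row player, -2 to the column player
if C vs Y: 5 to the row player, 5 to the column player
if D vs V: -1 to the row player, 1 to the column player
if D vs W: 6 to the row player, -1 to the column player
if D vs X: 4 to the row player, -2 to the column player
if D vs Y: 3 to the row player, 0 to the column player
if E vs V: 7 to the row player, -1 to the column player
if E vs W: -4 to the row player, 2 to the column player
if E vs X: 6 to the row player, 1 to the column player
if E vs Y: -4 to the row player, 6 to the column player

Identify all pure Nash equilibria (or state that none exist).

Check mutual best responses: a cell is a NE iff neither player can gain by unilaterally deviating.
The row player's best responses — vs V: E (payoff 7); vs W: C (payoff 8); vs X: A (payoff 8); vs Y: B (payoff 8).
The column player's best responses — vs A: Y (payoff 5); vs B: W (payoff 8); vs C: Y (payoff 5); vs D: V (payoff 1); vs E: Y (payoff 6).
No cell has both players best-responding. For instance, the row player's best reply to V is E, but against E the column player prefers Y over V.

There is no pure-strategy Nash equilibrium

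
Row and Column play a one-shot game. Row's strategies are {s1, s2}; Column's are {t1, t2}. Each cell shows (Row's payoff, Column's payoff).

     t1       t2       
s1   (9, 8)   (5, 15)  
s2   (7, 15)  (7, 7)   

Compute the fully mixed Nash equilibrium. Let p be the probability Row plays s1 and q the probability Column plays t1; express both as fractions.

p = 8/15, q = 1/2

Each player's mixing probability is pinned down by making the *other* player indifferent.
Column indifferent between t1 and t2: p·8 + (1−p)·15 = p·15 + (1−p)·7 ⟹ 15 + (-7)p = 7 + 8p ⟹ p = 8/15.
Row indifferent between s1 and s2: q·9 + (1−q)·5 = q·7 + (1−q)·7 ⟹ 5 + 4q = 7 + 0q ⟹ q = 1/2.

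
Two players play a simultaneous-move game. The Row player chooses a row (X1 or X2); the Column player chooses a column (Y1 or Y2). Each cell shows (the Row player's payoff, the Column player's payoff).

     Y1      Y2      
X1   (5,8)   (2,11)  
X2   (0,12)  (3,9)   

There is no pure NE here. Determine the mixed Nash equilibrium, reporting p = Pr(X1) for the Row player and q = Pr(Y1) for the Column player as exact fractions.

In a mixed NE each player is indifferent between their pure strategies, so the opponent's mix sets the indifference.
The Column player indifferent between Y1 and Y2: p·8 + (1−p)·12 = p·11 + (1−p)·9 ⟹ 12 + (-4)p = 9 + 2p ⟹ p = 1/2.
The Row player indifferent between X1 and X2: q·5 + (1−q)·2 = q·0 + (1−q)·3 ⟹ 2 + 3q = 3 + (-3)q ⟹ q = 1/6.

p = 1/2, q = 1/6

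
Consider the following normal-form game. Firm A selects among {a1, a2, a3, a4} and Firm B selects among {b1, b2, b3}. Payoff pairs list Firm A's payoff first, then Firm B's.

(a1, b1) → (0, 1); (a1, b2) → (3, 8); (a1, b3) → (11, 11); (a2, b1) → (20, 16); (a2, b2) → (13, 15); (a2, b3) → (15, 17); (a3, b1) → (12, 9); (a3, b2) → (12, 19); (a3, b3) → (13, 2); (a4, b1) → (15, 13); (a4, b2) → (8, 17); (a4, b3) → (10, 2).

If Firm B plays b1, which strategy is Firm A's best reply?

a2

With Firm B fixed at b1, Firm A's payoffs are: a1 → 0, a2 → 20, a3 → 12, a4 → 15.
The maximum is 20, achieved by a2.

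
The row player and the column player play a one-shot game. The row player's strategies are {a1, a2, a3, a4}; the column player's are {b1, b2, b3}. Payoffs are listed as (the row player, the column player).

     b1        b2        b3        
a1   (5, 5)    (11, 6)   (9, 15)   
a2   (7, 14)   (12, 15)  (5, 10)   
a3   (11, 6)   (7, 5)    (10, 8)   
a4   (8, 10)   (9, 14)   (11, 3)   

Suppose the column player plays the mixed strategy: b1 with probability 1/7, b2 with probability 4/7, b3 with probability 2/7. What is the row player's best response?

The row player's best reply maximizes expected payoff against the mix.
a1: (1/7)·5 + (4/7)·11 + (2/7)·9 = 67/7
a2: (1/7)·7 + (4/7)·12 + (2/7)·5 = 65/7
a3: (1/7)·11 + (4/7)·7 + (2/7)·10 = 59/7
a4: (1/7)·8 + (4/7)·9 + (2/7)·11 = 66/7
Highest expected payoff is 67/7, from a1.

a1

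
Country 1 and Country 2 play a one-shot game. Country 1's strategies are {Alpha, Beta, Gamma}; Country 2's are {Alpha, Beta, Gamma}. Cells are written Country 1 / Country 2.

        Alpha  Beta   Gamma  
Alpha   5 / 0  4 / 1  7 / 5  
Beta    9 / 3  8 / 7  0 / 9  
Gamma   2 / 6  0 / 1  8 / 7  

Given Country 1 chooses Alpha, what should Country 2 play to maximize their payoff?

Gamma

With Country 1 fixed at Alpha, Country 2's payoffs are: Alpha → 0, Beta → 1, Gamma → 5.
The maximum is 5, achieved by Gamma.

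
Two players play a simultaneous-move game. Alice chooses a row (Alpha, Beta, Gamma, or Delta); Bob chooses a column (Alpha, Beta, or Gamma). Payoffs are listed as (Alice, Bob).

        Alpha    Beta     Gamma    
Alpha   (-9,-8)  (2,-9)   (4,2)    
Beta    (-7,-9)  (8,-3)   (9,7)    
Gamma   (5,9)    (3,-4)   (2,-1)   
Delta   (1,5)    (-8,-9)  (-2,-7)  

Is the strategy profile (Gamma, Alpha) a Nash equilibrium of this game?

Holding Bob at Alpha: Alice gets 5 from Gamma, versus -9 from Alpha, -7 from Beta, 1 from Delta. No profitable deviation for Alice.
Holding Alice at Gamma: Bob gets 9 from Alpha, versus -4 from Beta, -1 from Gamma. No profitable deviation for Bob either.

Yes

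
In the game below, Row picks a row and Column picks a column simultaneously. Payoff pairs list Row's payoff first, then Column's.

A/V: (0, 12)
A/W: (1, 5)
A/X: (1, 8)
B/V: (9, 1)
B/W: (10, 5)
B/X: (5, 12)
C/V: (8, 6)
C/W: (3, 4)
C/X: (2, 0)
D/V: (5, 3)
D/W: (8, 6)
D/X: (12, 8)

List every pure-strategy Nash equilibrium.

(D, X)

Check mutual best responses: a cell is a NE iff neither player can gain by unilaterally deviating.
Row's best responses — vs V: B (payoff 9); vs W: B (payoff 10); vs X: D (payoff 12).
Column's best responses — vs A: V (payoff 12); vs B: X (payoff 12); vs C: V (payoff 6); vs D: X (payoff 8).
The only mutual best response is (D, X); neither player gains by switching there.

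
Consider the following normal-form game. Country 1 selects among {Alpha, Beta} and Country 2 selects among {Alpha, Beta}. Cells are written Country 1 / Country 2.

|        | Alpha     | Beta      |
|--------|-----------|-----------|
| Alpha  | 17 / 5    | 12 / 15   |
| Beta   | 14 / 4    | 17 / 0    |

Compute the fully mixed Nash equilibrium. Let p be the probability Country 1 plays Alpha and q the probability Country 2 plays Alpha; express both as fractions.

In a mixed NE each player is indifferent between their pure strategies, so the opponent's mix sets the indifference.
Country 2 indifferent between Alpha and Beta: p·5 + (1−p)·4 = p·15 + (1−p)·0 ⟹ 4 + 1p = 0 + 15p ⟹ p = 2/7.
Country 1 indifferent between Alpha and Beta: q·17 + (1−q)·12 = q·14 + (1−q)·17 ⟹ 12 + 5q = 17 + (-3)q ⟹ q = 5/8.

p = 2/7, q = 5/8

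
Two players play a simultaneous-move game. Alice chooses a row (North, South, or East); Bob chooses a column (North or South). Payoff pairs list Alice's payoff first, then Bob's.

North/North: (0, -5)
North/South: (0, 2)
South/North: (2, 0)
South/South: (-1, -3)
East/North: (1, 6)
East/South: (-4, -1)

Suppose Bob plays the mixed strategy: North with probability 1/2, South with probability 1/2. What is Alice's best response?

Alice's best reply maximizes expected payoff against the mix.
North: (1/2)·0 + (1/2)·0 = 0
South: (1/2)·2 + (1/2)·(-1) = 1/2
East: (1/2)·1 + (1/2)·(-4) = -3/2
Highest expected payoff is 1/2, from South.

South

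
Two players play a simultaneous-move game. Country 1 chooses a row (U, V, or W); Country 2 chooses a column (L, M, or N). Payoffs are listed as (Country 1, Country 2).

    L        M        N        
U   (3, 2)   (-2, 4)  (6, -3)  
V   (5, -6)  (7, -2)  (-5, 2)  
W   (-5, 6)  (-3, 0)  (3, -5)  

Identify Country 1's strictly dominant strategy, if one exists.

Check whether one of Country 1's strategies beats all alternatives regardless of what the opponent does.
U is not dominant: against L, V gives 5 > 3.
V is not dominant: against N, U gives 6 > -5.
W is not dominant: against L, U gives 3 > -5.
No single strategy is best against every opponent action.

No strictly dominant strategy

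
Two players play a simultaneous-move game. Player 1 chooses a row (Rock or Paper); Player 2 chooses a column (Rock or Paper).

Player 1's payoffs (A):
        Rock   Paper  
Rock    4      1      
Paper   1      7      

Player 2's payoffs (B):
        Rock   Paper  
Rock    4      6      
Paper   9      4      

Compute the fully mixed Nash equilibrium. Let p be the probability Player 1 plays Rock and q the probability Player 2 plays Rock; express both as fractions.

In a mixed NE each player is indifferent between their pure strategies, so the opponent's mix sets the indifference.
Player 2 indifferent between Rock and Paper: p·4 + (1−p)·9 = p·6 + (1−p)·4 ⟹ 9 + (-5)p = 4 + 2p ⟹ p = 5/7.
Player 1 indifferent between Rock and Paper: q·4 + (1−q)·1 = q·1 + (1−q)·7 ⟹ 1 + 3q = 7 + (-6)q ⟹ q = 2/3.

p = 5/7, q = 2/3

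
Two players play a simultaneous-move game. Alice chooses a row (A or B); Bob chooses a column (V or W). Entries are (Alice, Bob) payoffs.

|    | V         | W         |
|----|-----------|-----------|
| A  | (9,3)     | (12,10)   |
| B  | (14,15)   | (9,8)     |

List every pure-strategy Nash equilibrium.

(A, W) and (B, V)

Check mutual best responses: a cell is a NE iff neither player can gain by unilaterally deviating.
Alice's best responses — vs V: B (payoff 14); vs W: A (payoff 12).
Bob's best responses — vs A: W (payoff 10); vs B: V (payoff 15).
Mutual best responses occur at (A, W) and (B, V); at each, neither player gains by switching.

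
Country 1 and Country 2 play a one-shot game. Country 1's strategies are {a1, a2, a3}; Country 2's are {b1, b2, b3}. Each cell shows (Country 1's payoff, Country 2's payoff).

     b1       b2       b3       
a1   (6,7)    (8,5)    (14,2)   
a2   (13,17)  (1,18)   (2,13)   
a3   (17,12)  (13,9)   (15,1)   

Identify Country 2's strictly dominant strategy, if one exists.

A strategy is strictly dominant if it gives Country 2 a strictly higher payoff than every other strategy, against every choice by the opponent.
b1 is not dominant: against a2, b2 gives 18 > 17.
b2 is not dominant: against a1, b1 gives 7 > 5.
b3 is not dominant: against a1, b1 gives 7 > 2.
No single strategy is best against every opponent action.

No strictly dominant strategy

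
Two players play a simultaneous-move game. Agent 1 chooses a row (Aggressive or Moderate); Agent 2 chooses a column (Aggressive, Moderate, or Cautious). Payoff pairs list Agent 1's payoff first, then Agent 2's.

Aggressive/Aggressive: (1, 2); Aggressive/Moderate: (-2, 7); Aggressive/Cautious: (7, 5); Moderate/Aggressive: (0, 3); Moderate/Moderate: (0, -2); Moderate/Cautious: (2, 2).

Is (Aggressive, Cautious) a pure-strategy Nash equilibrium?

Holding Agent 2 at Cautious: Agent 1 gets 7 from Aggressive, versus 2 from Moderate. No profitable deviation for Agent 1.
Holding Agent 1 at Aggressive: Agent 2 gets 5 from Cautious but could get 7 by switching to Moderate. Agent 2 has a profitable deviation.

No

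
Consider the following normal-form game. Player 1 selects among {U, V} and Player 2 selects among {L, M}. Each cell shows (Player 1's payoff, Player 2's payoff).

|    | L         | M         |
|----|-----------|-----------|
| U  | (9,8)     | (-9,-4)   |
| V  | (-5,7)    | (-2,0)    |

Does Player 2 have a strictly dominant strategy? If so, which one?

L

Check whether one of Player 2's strategies beats all alternatives regardless of what the opponent does.
L strictly dominates: vs U: 8 > -4; vs V: 7 > 0.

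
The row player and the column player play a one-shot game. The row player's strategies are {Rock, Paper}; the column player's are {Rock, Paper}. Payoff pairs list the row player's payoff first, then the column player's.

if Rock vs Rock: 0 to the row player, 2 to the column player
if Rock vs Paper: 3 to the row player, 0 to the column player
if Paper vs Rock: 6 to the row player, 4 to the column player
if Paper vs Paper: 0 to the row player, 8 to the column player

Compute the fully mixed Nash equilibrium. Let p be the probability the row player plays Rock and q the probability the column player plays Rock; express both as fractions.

In a mixed NE each player is indifferent between their pure strategies, so the opponent's mix sets the indifference.
The column player indifferent between Rock and Paper: p·2 + (1−p)·4 = p·0 + (1−p)·8 ⟹ 4 + (-2)p = 8 + (-8)p ⟹ p = 2/3.
The row player indifferent between Rock and Paper: q·0 + (1−q)·3 = q·6 + (1−q)·0 ⟹ 3 + (-3)q = 0 + 6q ⟹ q = 1/3.

p = 2/3, q = 1/3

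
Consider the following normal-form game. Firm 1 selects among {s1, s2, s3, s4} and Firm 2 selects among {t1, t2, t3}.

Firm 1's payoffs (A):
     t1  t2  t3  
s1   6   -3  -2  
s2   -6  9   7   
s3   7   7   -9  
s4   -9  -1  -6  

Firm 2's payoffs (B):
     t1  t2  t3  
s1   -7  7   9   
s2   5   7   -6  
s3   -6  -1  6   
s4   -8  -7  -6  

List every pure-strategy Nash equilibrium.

Check mutual best responses: a cell is a NE iff neither player can gain by unilaterally deviating.
Firm 1's best responses — vs t1: s3 (payoff 7); vs t2: s2 (payoff 9); vs t3: s2 (payoff 7).
Firm 2's best responses — vs s1: t3 (payoff 9); vs s2: t2 (payoff 7); vs s3: t3 (payoff 6); vs s4: t3 (payoff -6).
The only mutual best response is (s2, t2); neither player gains by switching there.

(s2, t2)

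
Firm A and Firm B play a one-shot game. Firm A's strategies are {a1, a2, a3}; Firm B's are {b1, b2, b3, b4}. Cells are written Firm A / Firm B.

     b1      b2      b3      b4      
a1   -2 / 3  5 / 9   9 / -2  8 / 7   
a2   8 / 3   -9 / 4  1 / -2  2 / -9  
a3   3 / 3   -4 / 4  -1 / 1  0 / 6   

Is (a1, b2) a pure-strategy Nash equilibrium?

Holding Firm B at b2: Firm A gets 5 from a1, versus -9 from a2, -4 from a3. No profitable deviation for Firm A.
Holding Firm A at a1: Firm B gets 9 from b2, versus 3 from b1, -2 from b3, 7 from b4. No profitable deviation for Firm B either.

Yes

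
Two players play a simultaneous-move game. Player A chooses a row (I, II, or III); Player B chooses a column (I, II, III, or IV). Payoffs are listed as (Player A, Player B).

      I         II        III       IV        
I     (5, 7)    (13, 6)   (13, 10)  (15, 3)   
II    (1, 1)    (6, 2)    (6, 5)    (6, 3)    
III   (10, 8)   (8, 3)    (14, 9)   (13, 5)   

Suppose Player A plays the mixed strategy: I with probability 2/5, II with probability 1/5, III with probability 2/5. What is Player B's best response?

Compute Player B's expected payoff from each pure strategy against the given mix.
I: (2/5)·7 + (1/5)·1 + (2/5)·8 = 31/5
II: (2/5)·6 + (1/5)·2 + (2/5)·3 = 4
III: (2/5)·10 + (1/5)·5 + (2/5)·9 = 43/5
IV: (2/5)·3 + (1/5)·3 + (2/5)·5 = 19/5
Highest expected payoff is 43/5, from III.

III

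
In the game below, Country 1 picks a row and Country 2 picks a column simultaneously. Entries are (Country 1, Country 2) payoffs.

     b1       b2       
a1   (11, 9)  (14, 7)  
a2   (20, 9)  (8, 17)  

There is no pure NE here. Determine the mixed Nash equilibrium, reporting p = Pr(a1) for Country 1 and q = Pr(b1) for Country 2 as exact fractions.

p = 4/5, q = 2/5

In a mixed NE each player is indifferent between their pure strategies, so the opponent's mix sets the indifference.
Country 2 indifferent between b1 and b2: p·9 + (1−p)·9 = p·7 + (1−p)·17 ⟹ 9 + 0p = 17 + (-10)p ⟹ p = 4/5.
Country 1 indifferent between a1 and a2: q·11 + (1−q)·14 = q·20 + (1−q)·8 ⟹ 14 + (-3)q = 8 + 12q ⟹ q = 2/5.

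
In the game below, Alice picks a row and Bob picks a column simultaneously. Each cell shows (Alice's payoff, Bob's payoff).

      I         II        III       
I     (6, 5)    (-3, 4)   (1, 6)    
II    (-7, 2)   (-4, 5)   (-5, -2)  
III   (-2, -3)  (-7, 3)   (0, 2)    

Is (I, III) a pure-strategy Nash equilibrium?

Yes

Holding Bob at III: Alice gets 1 from I, versus -5 from II, 0 from III. No profitable deviation for Alice.
Holding Alice at I: Bob gets 6 from III, versus 5 from I, 4 from II. No profitable deviation for Bob either.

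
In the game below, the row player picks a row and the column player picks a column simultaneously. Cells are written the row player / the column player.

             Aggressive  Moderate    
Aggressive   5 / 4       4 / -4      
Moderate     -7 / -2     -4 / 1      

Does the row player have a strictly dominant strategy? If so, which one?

A strategy is strictly dominant if it gives the row player a strictly higher payoff than every other strategy, against every choice by the opponent.
Aggressive strictly dominates: vs Aggressive: 5 > -7; vs Moderate: 4 > -4.

Aggressive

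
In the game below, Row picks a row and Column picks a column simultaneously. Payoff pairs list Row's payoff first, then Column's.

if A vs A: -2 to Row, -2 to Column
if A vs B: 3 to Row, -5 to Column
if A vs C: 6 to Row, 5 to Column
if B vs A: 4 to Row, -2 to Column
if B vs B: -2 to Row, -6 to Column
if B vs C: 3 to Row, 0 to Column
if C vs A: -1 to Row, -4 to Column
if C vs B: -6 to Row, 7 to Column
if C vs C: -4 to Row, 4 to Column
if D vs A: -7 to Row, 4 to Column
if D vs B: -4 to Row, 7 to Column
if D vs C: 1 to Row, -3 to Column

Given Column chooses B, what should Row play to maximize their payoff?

A

With Column fixed at B, Row's payoffs are: A → 3, B → -2, C → -6, D → -4.
The maximum is 3, achieved by A.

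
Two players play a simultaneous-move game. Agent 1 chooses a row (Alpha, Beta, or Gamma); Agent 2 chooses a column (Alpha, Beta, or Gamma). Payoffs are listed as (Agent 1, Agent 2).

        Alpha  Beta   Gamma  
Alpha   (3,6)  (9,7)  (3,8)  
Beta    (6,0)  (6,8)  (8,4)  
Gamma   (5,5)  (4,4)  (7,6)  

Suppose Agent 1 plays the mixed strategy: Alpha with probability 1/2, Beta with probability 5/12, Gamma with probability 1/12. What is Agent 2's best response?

Agent 2's best reply maximizes expected payoff against the mix.
Alpha: (1/2)·6 + (5/12)·0 + (1/12)·5 = 41/12
Beta: (1/2)·7 + (5/12)·8 + (1/12)·4 = 43/6
Gamma: (1/2)·8 + (5/12)·4 + (1/12)·6 = 37/6
Highest expected payoff is 43/6, from Beta.

Beta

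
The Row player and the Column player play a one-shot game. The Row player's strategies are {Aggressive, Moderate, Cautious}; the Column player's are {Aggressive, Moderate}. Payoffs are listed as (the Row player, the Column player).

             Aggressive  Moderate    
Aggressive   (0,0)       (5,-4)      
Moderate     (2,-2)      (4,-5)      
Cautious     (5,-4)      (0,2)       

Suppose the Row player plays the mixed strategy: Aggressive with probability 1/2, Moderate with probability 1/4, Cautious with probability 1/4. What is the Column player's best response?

Aggressive

The Column player's best reply maximizes expected payoff against the mix.
Aggressive: (1/2)·0 + (1/4)·(-2) + (1/4)·(-4) = -3/2
Moderate: (1/2)·(-4) + (1/4)·(-5) + (1/4)·2 = -11/4
Highest expected payoff is -3/2, from Aggressive.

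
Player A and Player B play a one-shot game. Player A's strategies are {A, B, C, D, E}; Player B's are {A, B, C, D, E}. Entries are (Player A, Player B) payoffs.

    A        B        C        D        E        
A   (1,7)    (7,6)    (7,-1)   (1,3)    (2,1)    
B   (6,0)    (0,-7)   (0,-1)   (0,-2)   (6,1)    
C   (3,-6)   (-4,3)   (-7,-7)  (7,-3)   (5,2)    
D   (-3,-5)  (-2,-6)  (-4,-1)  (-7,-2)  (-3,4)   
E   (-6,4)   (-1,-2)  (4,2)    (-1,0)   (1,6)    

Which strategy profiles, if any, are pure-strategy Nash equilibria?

(B, E)

Find each player's best response to every opponent strategy; NE are the intersections.
Player A's best responses — vs A: B (payoff 6); vs B: A (payoff 7); vs C: A (payoff 7); vs D: C (payoff 7); vs E: B (payoff 6).
Player B's best responses — vs A: A (payoff 7); vs B: E (payoff 1); vs C: B (payoff 3); vs D: E (payoff 4); vs E: E (payoff 6).
The only mutual best response is (B, E); neither player gains by switching there.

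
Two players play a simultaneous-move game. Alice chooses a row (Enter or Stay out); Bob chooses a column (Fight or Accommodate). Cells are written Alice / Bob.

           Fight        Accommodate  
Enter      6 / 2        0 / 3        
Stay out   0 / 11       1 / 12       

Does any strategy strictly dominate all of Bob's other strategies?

Accommodate

A strategy is strictly dominant if it gives Bob a strictly higher payoff than every other strategy, against every choice by the opponent.
Accommodate strictly dominates: vs Enter: 3 > 2; vs Stay out: 12 > 11.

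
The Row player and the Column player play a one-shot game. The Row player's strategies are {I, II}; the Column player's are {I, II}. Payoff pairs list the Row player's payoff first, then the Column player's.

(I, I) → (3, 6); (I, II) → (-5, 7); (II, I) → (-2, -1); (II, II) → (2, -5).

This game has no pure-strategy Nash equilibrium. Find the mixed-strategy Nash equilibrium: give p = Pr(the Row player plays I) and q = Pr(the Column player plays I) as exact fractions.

p = 4/5, q = 7/12

Each player's mixing probability is pinned down by making the *other* player indifferent.
The Column player indifferent between I and II: p·6 + (1−p)·(-1) = p·7 + (1−p)·(-5) ⟹ (-1) + 7p = (-5) + 12p ⟹ p = 4/5.
The Row player indifferent between I and II: q·3 + (1−q)·(-5) = q·(-2) + (1−q)·2 ⟹ (-5) + 8q = 2 + (-4)q ⟹ q = 7/12.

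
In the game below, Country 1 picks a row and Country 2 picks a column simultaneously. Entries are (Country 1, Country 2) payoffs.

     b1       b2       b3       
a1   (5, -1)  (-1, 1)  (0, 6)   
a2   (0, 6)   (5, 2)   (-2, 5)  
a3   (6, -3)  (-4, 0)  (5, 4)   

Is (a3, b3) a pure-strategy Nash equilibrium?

Holding Country 2 at b3: Country 1 gets 5 from a3, versus 0 from a1, -2 from a2. No profitable deviation for Country 1.
Holding Country 1 at a3: Country 2 gets 4 from b3, versus -3 from b1, 0 from b2. No profitable deviation for Country 2 either.

Yes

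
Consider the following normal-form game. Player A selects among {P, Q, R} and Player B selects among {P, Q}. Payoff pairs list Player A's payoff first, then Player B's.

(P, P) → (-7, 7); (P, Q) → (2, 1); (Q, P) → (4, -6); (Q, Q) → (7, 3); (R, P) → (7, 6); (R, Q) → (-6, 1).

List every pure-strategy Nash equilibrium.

A profile is a Nash equilibrium when each player is best-responding to the other.
Player A's best responses — vs P: R (payoff 7); vs Q: Q (payoff 7).
Player B's best responses — vs P: P (payoff 7); vs Q: Q (payoff 3); vs R: P (payoff 6).
Mutual best responses occur at (Q, Q) and (R, P); at each, neither player gains by switching.

(Q, Q) and (R, P)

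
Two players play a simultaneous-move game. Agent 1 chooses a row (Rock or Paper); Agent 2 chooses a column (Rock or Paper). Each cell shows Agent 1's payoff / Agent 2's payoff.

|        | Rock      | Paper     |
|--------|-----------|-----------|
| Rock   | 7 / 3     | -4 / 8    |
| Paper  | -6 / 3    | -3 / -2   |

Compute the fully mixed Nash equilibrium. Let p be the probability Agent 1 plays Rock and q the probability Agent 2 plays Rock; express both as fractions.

Each player's mixing probability is pinned down by making the *other* player indifferent.
Agent 2 indifferent between Rock and Paper: p·3 + (1−p)·3 = p·8 + (1−p)·(-2) ⟹ 3 + 0p = (-2) + 10p ⟹ p = 1/2.
Agent 1 indifferent between Rock and Paper: q·7 + (1−q)·(-4) = q·(-6) + (1−q)·(-3) ⟹ (-4) + 11q = (-3) + (-3)q ⟹ q = 1/14.

p = 1/2, q = 1/14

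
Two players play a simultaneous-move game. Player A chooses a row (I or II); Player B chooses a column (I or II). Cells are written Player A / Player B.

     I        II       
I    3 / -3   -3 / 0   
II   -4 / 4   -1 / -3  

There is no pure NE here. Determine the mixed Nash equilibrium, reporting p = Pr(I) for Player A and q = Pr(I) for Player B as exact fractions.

Each player's mixing probability is pinned down by making the *other* player indifferent.
Player B indifferent between I and II: p·(-3) + (1−p)·4 = p·0 + (1−p)·(-3) ⟹ 4 + (-7)p = (-3) + 3p ⟹ p = 7/10.
Player A indifferent between I and II: q·3 + (1−q)·(-3) = q·(-4) + (1−q)·(-1) ⟹ (-3) + 6q = (-1) + (-3)q ⟹ q = 2/9.

p = 7/10, q = 2/9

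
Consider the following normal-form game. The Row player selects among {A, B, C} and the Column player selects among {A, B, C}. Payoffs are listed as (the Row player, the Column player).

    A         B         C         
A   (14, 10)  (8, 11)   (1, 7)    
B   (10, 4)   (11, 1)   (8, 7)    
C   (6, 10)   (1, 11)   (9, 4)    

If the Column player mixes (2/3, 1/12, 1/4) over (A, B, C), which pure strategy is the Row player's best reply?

The Row player's best reply maximizes expected payoff against the mix.
A: (2/3)·14 + (1/12)·8 + (1/4)·1 = 41/4
B: (2/3)·10 + (1/12)·11 + (1/4)·8 = 115/12
C: (2/3)·6 + (1/12)·1 + (1/4)·9 = 19/3
Highest expected payoff is 41/4, from A.

A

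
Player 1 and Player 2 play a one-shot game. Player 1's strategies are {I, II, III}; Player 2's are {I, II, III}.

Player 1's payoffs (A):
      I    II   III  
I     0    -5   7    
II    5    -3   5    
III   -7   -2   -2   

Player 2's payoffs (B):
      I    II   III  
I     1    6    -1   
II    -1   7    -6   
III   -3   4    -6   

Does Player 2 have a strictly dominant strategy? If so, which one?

II

Check whether one of Player 2's strategies beats all alternatives regardless of what the opponent does.
II strictly dominates: vs I: 6 > each of {1, -1}; vs II: 7 > each of {-1, -6}; vs III: 4 > each of {-3, -6}.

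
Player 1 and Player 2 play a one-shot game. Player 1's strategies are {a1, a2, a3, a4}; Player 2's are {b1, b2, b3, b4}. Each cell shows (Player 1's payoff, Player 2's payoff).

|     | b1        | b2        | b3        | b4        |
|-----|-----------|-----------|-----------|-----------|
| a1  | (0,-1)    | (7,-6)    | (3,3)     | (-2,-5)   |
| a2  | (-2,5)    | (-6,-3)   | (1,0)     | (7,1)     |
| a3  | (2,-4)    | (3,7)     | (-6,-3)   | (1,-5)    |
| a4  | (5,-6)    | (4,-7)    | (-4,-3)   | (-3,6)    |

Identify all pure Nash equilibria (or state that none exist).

(a1, b3)

Check mutual best responses: a cell is a NE iff neither player can gain by unilaterally deviating.
Player 1's best responses — vs b1: a4 (payoff 5); vs b2: a1 (payoff 7); vs b3: a1 (payoff 3); vs b4: a2 (payoff 7).
Player 2's best responses — vs a1: b3 (payoff 3); vs a2: b1 (payoff 5); vs a3: b2 (payoff 7); vs a4: b4 (payoff 6).
The only mutual best response is (a1, b3); neither player gains by switching there.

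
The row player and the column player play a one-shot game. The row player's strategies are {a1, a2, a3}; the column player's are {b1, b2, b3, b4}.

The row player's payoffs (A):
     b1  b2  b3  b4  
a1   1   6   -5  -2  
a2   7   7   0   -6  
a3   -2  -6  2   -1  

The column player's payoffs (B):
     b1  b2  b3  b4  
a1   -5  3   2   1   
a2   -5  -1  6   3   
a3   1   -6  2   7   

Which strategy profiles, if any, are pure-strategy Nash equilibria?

Check mutual best responses: a cell is a NE iff neither player can gain by unilaterally deviating.
The row player's best responses — vs b1: a2 (payoff 7); vs b2: a2 (payoff 7); vs b3: a3 (payoff 2); vs b4: a3 (payoff -1).
The column player's best responses — vs a1: b2 (payoff 3); vs a2: b3 (payoff 6); vs a3: b4 (payoff 7).
The only mutual best response is (a3, b4); neither player gains by switching there.

(a3, b4)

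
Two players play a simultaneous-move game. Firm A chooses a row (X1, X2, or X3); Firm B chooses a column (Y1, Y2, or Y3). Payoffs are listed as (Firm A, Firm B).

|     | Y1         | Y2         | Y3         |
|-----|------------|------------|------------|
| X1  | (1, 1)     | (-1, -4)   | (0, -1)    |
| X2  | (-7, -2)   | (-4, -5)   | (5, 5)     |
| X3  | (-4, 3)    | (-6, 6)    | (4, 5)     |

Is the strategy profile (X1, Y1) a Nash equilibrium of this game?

Holding Firm B at Y1: Firm A gets 1 from X1, versus -7 from X2, -4 from X3. No profitable deviation for Firm A.
Holding Firm A at X1: Firm B gets 1 from Y1, versus -4 from Y2, -1 from Y3. No profitable deviation for Firm B either.

Yes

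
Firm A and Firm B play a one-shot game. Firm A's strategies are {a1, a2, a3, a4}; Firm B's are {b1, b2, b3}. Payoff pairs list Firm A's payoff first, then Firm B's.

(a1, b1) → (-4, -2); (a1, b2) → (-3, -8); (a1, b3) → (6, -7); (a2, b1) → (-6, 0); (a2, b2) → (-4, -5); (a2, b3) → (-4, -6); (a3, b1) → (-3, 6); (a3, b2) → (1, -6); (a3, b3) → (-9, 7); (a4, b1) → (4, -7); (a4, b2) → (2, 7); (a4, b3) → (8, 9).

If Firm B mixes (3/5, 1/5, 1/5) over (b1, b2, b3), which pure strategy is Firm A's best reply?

a4

Compute Firm A's expected payoff from each pure strategy against the given mix.
a1: (3/5)·(-4) + (1/5)·(-3) + (1/5)·6 = -9/5
a2: (3/5)·(-6) + (1/5)·(-4) + (1/5)·(-4) = -26/5
a3: (3/5)·(-3) + (1/5)·1 + (1/5)·(-9) = -17/5
a4: (3/5)·4 + (1/5)·2 + (1/5)·8 = 22/5
Highest expected payoff is 22/5, from a4.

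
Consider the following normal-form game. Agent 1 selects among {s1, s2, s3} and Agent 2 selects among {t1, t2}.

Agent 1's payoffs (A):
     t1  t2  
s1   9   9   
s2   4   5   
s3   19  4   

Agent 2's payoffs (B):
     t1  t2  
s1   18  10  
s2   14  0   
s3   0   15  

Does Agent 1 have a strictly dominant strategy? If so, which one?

None

A strategy is strictly dominant if it gives Agent 1 a strictly higher payoff than every other strategy, against every choice by the opponent.
s1 is not dominant: against t1, s3 gives 19 > 9.
s2 is not dominant: against t1, s1 gives 9 > 4.
s3 is not dominant: against t2, s1 gives 9 > 4.
No single strategy is best against every opponent action.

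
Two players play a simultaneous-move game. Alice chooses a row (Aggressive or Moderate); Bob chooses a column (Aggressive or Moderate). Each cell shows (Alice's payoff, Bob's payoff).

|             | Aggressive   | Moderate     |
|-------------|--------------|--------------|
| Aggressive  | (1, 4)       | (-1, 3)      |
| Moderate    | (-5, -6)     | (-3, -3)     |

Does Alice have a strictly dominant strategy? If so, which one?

A strategy is strictly dominant if it gives Alice a strictly higher payoff than every other strategy, against every choice by the opponent.
Aggressive strictly dominates: vs Aggressive: 1 > -5; vs Moderate: -1 > -3.

Aggressive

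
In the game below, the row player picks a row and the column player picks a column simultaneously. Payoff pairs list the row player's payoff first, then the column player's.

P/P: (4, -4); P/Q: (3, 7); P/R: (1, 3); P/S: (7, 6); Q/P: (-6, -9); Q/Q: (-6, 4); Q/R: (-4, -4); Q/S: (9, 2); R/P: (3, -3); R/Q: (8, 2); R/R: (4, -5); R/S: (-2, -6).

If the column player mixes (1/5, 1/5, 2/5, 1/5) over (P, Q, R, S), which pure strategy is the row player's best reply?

Compute the row player's expected payoff from each pure strategy against the given mix.
P: (1/5)·4 + (1/5)·3 + (2/5)·1 + (1/5)·7 = 16/5
Q: (1/5)·(-6) + (1/5)·(-6) + (2/5)·(-4) + (1/5)·9 = -11/5
R: (1/5)·3 + (1/5)·8 + (2/5)·4 + (1/5)·(-2) = 17/5
Highest expected payoff is 17/5, from R.

R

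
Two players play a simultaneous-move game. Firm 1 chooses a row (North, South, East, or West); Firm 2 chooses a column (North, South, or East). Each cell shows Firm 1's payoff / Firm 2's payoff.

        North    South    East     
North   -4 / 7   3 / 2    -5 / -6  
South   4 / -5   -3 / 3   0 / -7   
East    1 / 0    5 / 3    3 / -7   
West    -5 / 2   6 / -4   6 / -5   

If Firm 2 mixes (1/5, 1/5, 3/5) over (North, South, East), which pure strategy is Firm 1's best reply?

Firm 1's best reply maximizes expected payoff against the mix.
North: (1/5)·(-4) + (1/5)·3 + (3/5)·(-5) = -16/5
South: (1/5)·4 + (1/5)·(-3) + (3/5)·0 = 1/5
East: (1/5)·1 + (1/5)·5 + (3/5)·3 = 3
West: (1/5)·(-5) + (1/5)·6 + (3/5)·6 = 19/5
Highest expected payoff is 19/5, from West.

West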